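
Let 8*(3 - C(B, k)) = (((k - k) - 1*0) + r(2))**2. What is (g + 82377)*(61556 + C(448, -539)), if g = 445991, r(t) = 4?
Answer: 32524748976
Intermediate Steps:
C(B, k) = 1 (C(B, k) = 3 - (((k - k) - 1*0) + 4)**2/8 = 3 - ((0 + 0) + 4)**2/8 = 3 - (0 + 4)**2/8 = 3 - 1/8*4**2 = 3 - 1/8*16 = 3 - 2 = 1)
(g + 82377)*(61556 + C(448, -539)) = (445991 + 82377)*(61556 + 1) = 528368*61557 = 32524748976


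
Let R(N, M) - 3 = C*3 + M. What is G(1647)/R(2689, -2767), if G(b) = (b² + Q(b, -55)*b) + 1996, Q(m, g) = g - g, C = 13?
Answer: -542921/545 ≈ -996.19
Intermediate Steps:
Q(m, g) = 0
G(b) = 1996 + b² (G(b) = (b² + 0*b) + 1996 = (b² + 0) + 1996 = b² + 1996 = 1996 + b²)
R(N, M) = 42 + M (R(N, M) = 3 + (13*3 + M) = 3 + (39 + M) = 42 + M)
G(1647)/R(2689, -2767) = (1996 + 1647²)/(42 - 2767) = (1996 + 2712609)/(-2725) = 2714605*(-1/2725) = -542921/545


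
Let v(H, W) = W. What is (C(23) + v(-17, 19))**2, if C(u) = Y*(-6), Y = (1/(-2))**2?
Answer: 1225/4 ≈ 306.25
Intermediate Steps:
Y = 1/4 (Y = (-1/2)**2 = 1/4 ≈ 0.25000)
C(u) = -3/2 (C(u) = (1/4)*(-6) = -3/2)
(C(23) + v(-17, 19))**2 = (-3/2 + 19)**2 = (35/2)**2 = 1225/4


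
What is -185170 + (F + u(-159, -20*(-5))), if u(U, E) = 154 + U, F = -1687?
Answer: -186862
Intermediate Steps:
-185170 + (F + u(-159, -20*(-5))) = -185170 + (-1687 + (154 - 159)) = -185170 + (-1687 - 5) = -185170 - 1692 = -186862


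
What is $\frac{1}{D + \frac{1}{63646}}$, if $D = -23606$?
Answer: $- \frac{63646}{1502427475} \approx -4.2362 \cdot 10^{-5}$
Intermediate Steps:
$\frac{1}{D + \frac{1}{63646}} = \frac{1}{-23606 + \frac{1}{63646}} = \frac{1}{- \frac{1502427475}{63646}} = - \frac{63646}{1502427475}$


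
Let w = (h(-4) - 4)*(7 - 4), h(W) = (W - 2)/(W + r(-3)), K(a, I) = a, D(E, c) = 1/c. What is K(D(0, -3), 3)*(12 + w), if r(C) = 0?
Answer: -3/2 ≈ -1.5000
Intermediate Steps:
h(W) = (-2 + W)/W (h(W) = (W - 2)/(W + 0) = (-2 + W)/W)
w = -15/2 (w = ((-2 - 4)/(-4) - 4)*(7 - 4) = (-¼*(-6) - 4)*3 = (3/2 - 4)*3 = -5/2*3 = -15/2 ≈ -7.5000)
K(D(0, -3), 3)*(12 + w) = (12 - 15/2)/(-3) = -⅓*9/2 = -3/2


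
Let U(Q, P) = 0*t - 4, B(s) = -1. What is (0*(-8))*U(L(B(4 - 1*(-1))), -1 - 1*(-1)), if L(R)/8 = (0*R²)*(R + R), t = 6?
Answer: 0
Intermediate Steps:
L(R) = 0 (L(R) = 8*((0*R²)*(R + R)) = 8*(0*(2*R)) = 8*0 = 0)
U(Q, P) = -4 (U(Q, P) = 0*6 - 4 = 0 - 4 = -4)
(0*(-8))*U(L(B(4 - 1*(-1))), -1 - 1*(-1)) = (0*(-8))*(-4) = 0*(-4) = 0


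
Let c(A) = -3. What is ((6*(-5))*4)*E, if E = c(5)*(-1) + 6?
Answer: -1080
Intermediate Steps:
E = 9 (E = -3*(-1) + 6 = 3 + 6 = 9)
((6*(-5))*4)*E = ((6*(-5))*4)*9 = -30*4*9 = -120*9 = -1080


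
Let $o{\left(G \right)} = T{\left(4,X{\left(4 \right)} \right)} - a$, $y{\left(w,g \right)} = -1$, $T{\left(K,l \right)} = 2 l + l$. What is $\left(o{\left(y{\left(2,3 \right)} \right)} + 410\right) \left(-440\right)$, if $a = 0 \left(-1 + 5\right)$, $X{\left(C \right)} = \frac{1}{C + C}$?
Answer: $-180565$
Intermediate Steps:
$X{\left(C \right)} = \frac{1}{2 C}$
$a = 0$ ($a = 0 \cdot 4 = 0$)
$T{\left(K,l \right)} = 3 l$
$o{\left(G \right)} = \frac{3}{8}$ ($o{\left(G \right)} = 3 \frac{1}{2 \cdot 4} - 0 = 3 \cdot \frac{1}{2} \cdot \frac{1}{4} + 0 = 3 \cdot \frac{1}{8} + 0 = \frac{3}{8} + 0 = \frac{3}{8}$)
$\left(o{\left(y{\left(2,3 \right)} \right)} + 410\right) \left(-440\right) = \left(\frac{3}{8} + 410\right) \left(-440\right) = \frac{3283}{8} \left(-440\right) = -180565$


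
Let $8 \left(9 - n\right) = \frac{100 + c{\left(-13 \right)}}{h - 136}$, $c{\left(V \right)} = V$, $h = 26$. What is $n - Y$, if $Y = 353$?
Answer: $- \frac{302633}{880} \approx -343.9$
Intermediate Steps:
$n = \frac{8007}{880}$ ($n = 9 - \frac{\left(100 - 13\right) \frac{1}{26 - 136}}{8} = 9 - \frac{87 \frac{1}{-110}}{8} = 9 - \frac{87 \left(- \frac{1}{110}\right)}{8} = 9 - - \frac{87}{880} = 9 + \frac{87}{880} = \frac{8007}{880} \approx 9.0989$)
$n - Y = \frac{8007}{880} - 353 = - \frac{302633}{880}$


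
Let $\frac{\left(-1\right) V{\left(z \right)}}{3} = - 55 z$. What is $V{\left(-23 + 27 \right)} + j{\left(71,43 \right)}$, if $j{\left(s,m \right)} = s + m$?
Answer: $774$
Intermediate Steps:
$V{\left(z \right)} = 165 z$ ($V{\left(z \right)} = - 3 \left(- 55 z\right) = 165 z$)
$j{\left(s,m \right)} = m + s$
$V{\left(-23 + 27 \right)} + j{\left(71,43 \right)} = 165 \left(-23 + 27\right) + \left(43 + 71\right) = 165 \cdot 4 + 114 = 660 + 114 = 774$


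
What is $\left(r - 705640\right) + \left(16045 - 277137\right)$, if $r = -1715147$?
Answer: $-2681879$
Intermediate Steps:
$\left(r - 705640\right) + \left(16045 - 277137\right) = \left(-1715147 - 705640\right) + \left(16045 - 277137\right) = -2420787 - 261092 = -2681879$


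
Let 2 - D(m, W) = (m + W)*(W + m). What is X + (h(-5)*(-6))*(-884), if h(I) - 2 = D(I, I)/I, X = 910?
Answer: 577382/5 ≈ 1.1548e+5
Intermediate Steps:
D(m, W) = 2 - (W + m)² (D(m, W) = 2 - (m + W)*(W + m) = 2 - (W + m)*(W + m) = 2 - (W + m)²)
h(I) = 2 + (2 - 4*I²)/I (h(I) = 2 + (2 - (I + I)²)/I = 2 + (2 - (2*I)²)/I = 2 + (2 - 4*I²)/I)
X + (h(-5)*(-6))*(-884) = 910 + ((2 - 4*(-5) + 2/(-5))*(-6))*(-884) = 910 + ((2 + 20 + 2*(-⅕))*(-6))*(-884) = 910 + ((2 + 20 - ⅖)*(-6))*(-884) = 910 + ((108/5)*(-6))*(-884) = 910 - 648/5*(-884) = 910 + 572832/5 = 577382/5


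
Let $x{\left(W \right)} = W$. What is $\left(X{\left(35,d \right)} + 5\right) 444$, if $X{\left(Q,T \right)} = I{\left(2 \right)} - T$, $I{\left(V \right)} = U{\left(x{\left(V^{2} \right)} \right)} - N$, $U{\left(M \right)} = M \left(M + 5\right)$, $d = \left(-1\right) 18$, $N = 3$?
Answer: $24864$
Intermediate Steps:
$d = -18$
$U{\left(M \right)} = M \left(5 + M\right)$
$I{\left(V \right)} = -3 + V^{2} \left(5 + V^{2}\right)$ ($I{\left(V \right)} = V^{2} \left(5 + V^{2}\right) - 3 = -3 + V^{2} \left(5 + V^{2}\right)$)
$X{\left(Q,T \right)} = 33 - T$ ($X{\left(Q,T \right)} = \left(-3 + 2^{2} \left(5 + 2^{2}\right)\right) - T = \left(-3 + 4 \left(5 + 4\right)\right) - T = \left(-3 + 4 \cdot 9\right) - T = \left(-3 + 36\right) - T = 33 - T$)
$\left(X{\left(35,d \right)} + 5\right) 444 = \left(\left(33 - -18\right) + 5\right) 444 = \left(\left(33 + 18\right) + 5\right) 444 = \left(51 + 5\right) 444 = 56 \cdot 444 = 24864$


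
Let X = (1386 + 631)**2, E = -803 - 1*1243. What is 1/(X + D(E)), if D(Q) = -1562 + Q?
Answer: 1/4064681 ≈ 2.4602e-7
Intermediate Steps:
E = -2046 (E = -803 - 1243 = -2046)
X = 4068289 (X = 2017**2 = 4068289)
1/(X + D(E)) = 1/(4068289 + (-1562 - 2046)) = 1/(4068289 - 3608) = 1/4064681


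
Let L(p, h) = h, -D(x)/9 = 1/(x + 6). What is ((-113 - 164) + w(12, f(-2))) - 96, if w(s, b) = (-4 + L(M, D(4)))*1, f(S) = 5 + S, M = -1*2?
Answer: -3779/10 ≈ -377.90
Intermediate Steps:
M = -2
D(x) = -9/(6 + x) (D(x) = -9/(x + 6) = -9/(6 + x))
w(s, b) = -49/10 (w(s, b) = (-4 - 9/(6 + 4))*1 = (-4 - 9/10)*1 = -49/10*1 = -49/10)
((-113 - 164) + w(12, f(-2))) - 96 = ((-113 - 164) - 49/10) - 96 = (-277 - 49/10) - 96 = -2819/10 - 96 = -3779/10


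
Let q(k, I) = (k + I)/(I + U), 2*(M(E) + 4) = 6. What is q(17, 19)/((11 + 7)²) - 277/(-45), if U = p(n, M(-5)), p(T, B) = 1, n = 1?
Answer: 1109/180 ≈ 6.1611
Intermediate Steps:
M(E) = -1 (M(E) = -4 + (½)*6 = -4 + 3 = -1)
U = 1
q(k, I) = (I + k)/(1 + I) (q(k, I) = (k + I)/(I + 1) = (I + k)/(1 + I))
q(17, 19)/((11 + 7)²) - 277/(-45) = ((19 + 17)/(1 + 19))/((11 + 7)²) - 277/(-45) = (36/20)/(18²) - 277*(-1/45) = ((1/20)*36)/324 + 277/45 = (9/5)*(1/324) + 277/45 = 1/180 + 277/45 = 1109/180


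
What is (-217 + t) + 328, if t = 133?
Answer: 244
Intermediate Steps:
(-217 + t) + 328 = (-217 + 133) + 328 = -84 + 328 = 244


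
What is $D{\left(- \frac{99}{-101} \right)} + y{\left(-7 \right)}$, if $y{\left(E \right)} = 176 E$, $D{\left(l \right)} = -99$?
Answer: $-1331$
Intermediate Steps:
$D{\left(- \frac{99}{-101} \right)} + y{\left(-7 \right)} = -99 + 176 \left(-7\right) = -99 - 1232 = -1331$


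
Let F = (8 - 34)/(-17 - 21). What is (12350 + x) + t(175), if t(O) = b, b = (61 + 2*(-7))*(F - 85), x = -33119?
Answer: -469905/19 ≈ -24732.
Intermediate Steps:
F = 13/19 (F = -26/(-38) = -26*(-1/38) = 13/19 ≈ 0.68421)
b = -75294/19 (b = (61 + 2*(-7))*(13/19 - 85) = (61 - 14)*(-1602/19) = 47*(-1602/19) = -75294/19 ≈ -3962.8)
t(O) = -75294/19
(12350 + x) + t(175) = (12350 - 33119) - 75294/19 = -20769 - 75294/19 = -469905/19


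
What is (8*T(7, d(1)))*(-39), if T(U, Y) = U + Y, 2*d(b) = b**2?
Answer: -2340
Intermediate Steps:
d(b) = b**2/2
(8*T(7, d(1)))*(-39) = (8*(7 + (1/2)*1**2))*(-39) = (8*(7 + (1/2)*1))*(-39) = (8*(7 + 1/2))*(-39) = (8*(15/2))*(-39) = 60*(-39) = -2340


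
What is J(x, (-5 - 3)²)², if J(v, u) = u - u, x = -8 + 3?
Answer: 0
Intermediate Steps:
x = -5
J(v, u) = 0
J(x, (-5 - 3)²)² = 0² = 0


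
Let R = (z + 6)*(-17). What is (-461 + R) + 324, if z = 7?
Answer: -358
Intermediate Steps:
R = -221 (R = (7 + 6)*(-17) = 13*(-17) = -221)
(-461 + R) + 324 = (-461 - 221) + 324 = -682 + 324 = -358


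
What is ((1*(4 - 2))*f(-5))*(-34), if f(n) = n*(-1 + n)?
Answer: -2040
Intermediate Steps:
((1*(4 - 2))*f(-5))*(-34) = ((1*(4 - 2))*(-5*(-1 - 5)))*(-34) = ((1*2)*(-5*(-6)))*(-34) = (2*30)*(-34) = 60*(-34) = -2040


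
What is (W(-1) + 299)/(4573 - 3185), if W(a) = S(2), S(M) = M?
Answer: 301/1388 ≈ 0.21686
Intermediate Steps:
W(a) = 2
(W(-1) + 299)/(4573 - 3185) = (2 + 299)/(4573 - 3185) = 301/1388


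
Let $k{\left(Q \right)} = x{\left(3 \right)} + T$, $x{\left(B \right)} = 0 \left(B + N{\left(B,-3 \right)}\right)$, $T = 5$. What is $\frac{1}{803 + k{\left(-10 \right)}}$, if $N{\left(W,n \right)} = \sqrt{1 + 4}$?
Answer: $\frac{1}{808} \approx 0.0012376$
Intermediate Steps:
$N{\left(W,n \right)} = \sqrt{5}$
$x{\left(B \right)} = 0$ ($x{\left(B \right)} = 0 \left(B + \sqrt{5}\right) = 0$)
$k{\left(Q \right)} = 5$ ($k{\left(Q \right)} = 0 + 5 = 5$)
$\frac{1}{803 + k{\left(-10 \right)}} = \frac{1}{803 + 5} = \frac{1}{808}$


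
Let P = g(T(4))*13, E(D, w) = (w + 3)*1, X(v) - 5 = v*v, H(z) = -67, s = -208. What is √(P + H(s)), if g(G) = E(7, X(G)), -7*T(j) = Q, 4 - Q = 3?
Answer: √1826/7 ≈ 6.1045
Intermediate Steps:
X(v) = 5 + v² (X(v) = 5 + v*v = 5 + v²)
E(D, w) = 3 + w (E(D, w) = (3 + w)*1 = 3 + w)
Q = 1 (Q = 4 - 1*3 = 4 - 3 = 1)
T(j) = -⅐ (T(j) = -⅐*1 = -⅐)
g(G) = 8 + G² (g(G) = 3 + (5 + G²) = 8 + G²)
P = 5109/49 (P = (8 + (-⅐)²)*13 = (8 + 1/49)*13 = (393/49)*13 = 5109/49 ≈ 104.27)
√(P + H(s)) = √(5109/49 - 67) = √(1826/49) = √1826/7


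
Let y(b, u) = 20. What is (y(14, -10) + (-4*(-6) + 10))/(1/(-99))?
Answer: -5346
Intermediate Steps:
(y(14, -10) + (-4*(-6) + 10))/(1/(-99)) = (20 + (-4*(-6) + 10))/(1/(-99)) = (20 + (24 + 10))/(-1/99) = -99*(20 + 34) = -99*54 = -5346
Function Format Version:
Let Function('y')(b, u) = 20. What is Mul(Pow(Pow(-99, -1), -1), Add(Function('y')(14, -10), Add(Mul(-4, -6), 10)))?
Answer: -5346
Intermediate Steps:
Mul(Pow(Pow(-99, -1), -1), Add(Function('y')(14, -10), Add(Mul(-4, -6), 10))) = Mul(Pow(Pow(-99, -1), -1), Add(20, Add(Mul(-4, -6), 10))) = Mul(Pow(Rational(-1, 99), -1), Add(20, Add(24, 10))) = Mul(-99, Add(20, 34)) = Mul(-99, 54) = -5346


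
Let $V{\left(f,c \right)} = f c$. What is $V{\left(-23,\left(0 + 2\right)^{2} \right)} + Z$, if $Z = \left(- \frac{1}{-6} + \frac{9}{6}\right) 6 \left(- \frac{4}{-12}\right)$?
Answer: $- \frac{266}{3} \approx -88.667$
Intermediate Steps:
$V{\left(f,c \right)} = c f$
$Z = \frac{10}{3}$ ($Z = \left(\left(-1\right) \left(- \frac{1}{6}\right) + 9 \cdot \frac{1}{6}\right) 6 \left(\left(-4\right) \left(- \frac{1}{12}\right)\right) = \left(\frac{1}{6} + \frac{3}{2}\right) 6 \cdot \frac{1}{3} = \frac{5}{3} \cdot 6 \cdot \frac{1}{3} = 10 \cdot \frac{1}{3} = \frac{10}{3} \approx 3.3333$)
$V{\left(-23,\left(0 + 2\right)^{2} \right)} + Z = \left(0 + 2\right)^{2} \left(-23\right) + \frac{10}{3} = 2^{2} \left(-23\right) + \frac{10}{3} = 4 \left(-23\right) + \frac{10}{3} = -92 + \frac{10}{3} = - \frac{266}{3}$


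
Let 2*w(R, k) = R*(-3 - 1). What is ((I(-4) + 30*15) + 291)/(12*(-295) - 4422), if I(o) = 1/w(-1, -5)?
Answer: -1483/15924 ≈ -0.093130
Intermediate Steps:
w(R, k) = -2*R (w(R, k) = (R*(-3 - 1))/2 = (R*(-4))/2 = (-4*R)/2 = -2*R)
I(o) = ½ (I(o) = 1/(-2*(-1)) = 1/2 = ½)
((I(-4) + 30*15) + 291)/(12*(-295) - 4422) = ((½ + 30*15) + 291)/(12*(-295) - 4422) = ((½ + 450) + 291)/(-3540 - 4422) = (901/2 + 291)/(-7962) = (1483/2)*(-1/7962) = -1483/15924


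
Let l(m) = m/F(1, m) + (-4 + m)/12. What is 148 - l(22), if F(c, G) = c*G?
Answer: 291/2 ≈ 145.50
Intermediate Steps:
F(c, G) = G*c
l(m) = ⅔ + m/12 (l(m) = m/((m*1)) + (-4 + m)/12 = m/m + (-4 + m)*(1/12) = 1 + (-⅓ + m/12) = ⅔ + m/12)
148 - l(22) = 148 - (⅔ + (1/12)*22) = 148 - (⅔ + 11/6) = 148 - 1*5/2 = 148 - 5/2 = 291/2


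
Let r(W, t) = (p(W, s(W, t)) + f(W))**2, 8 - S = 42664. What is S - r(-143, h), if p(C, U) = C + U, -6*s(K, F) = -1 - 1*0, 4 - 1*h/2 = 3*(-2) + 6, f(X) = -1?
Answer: -2280385/36 ≈ -63344.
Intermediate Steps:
S = -42656 (S = 8 - 1*42664 = 8 - 42664 = -42656)
h = 8 (h = 8 - 2*(3*(-2) + 6) = 8 - 2*(-6 + 6) = 8 - 2*0 = 8 + 0 = 8)
s(K, F) = 1/6 (s(K, F) = -(-1 - 1*0)/6 = -(-1 + 0)/6 = -1/6*(-1) = 1/6)
r(W, t) = (-5/6 + W)**2 (r(W, t) = ((W + 1/6) - 1)**2 = ((1/6 + W) - 1)**2 = (-5/6 + W)**2)
S - r(-143, h) = -42656 - (-5 + 6*(-143))**2/36 = -42656 - (-5 - 858)**2/36 = -42656 - (-863)**2/36 = -42656 - 744769/36 = -2280385/36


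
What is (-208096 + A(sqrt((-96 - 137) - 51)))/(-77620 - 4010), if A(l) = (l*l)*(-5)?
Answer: 11482/4535 ≈ 2.5319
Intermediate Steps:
A(l) = -5*l**2 (A(l) = l**2*(-5) = -5*l**2)
(-208096 + A(sqrt((-96 - 137) - 51)))/(-77620 - 4010) = (-208096 - 5*(sqrt((-96 - 137) - 51))**2)/(-77620 - 4010) = (-208096 - 5*(sqrt(-233 - 51))**2)/(-81630) = (-208096 - 5*(sqrt(-284))**2)*(-1/81630) = (-208096 - 5*(2*I*sqrt(71))**2)*(-1/81630) = (-208096 - 5*(-284))*(-1/81630) = (-208096 + 1420)*(-1/81630) = -206676*(-1/81630) = 11482/4535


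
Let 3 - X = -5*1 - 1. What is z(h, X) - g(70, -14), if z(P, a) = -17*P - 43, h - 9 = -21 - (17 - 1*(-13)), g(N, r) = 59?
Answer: 612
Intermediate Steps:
h = -42 (h = 9 + (-21 - (17 - 1*(-13))) = 9 + (-21 - (17 + 13)) = 9 + (-21 - 1*30) = 9 + (-21 - 30) = 9 - 51 = -42)
X = 9 (X = 3 - (-5*1 - 1) = 3 - (-5 - 1) = 3 - 1*(-6) = 3 + 6 = 9)
z(P, a) = -43 - 17*P
z(h, X) - g(70, -14) = (-43 - 17*(-42)) - 1*59 = (-43 + 714) - 59 = 671 - 59 = 612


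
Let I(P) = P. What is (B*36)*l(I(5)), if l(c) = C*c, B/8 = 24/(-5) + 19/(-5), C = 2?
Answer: -24768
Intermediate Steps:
B = -344/5 (B = 8*(24/(-5) + 19/(-5)) = 8*(24*(-⅕) + 19*(-⅕)) = 8*(-24/5 - 19/5) = 8*(-43/5) = -344/5 ≈ -68.800)
l(c) = 2*c
(B*36)*l(I(5)) = (-344/5*36)*(2*5) = -12384/5*10 = -24768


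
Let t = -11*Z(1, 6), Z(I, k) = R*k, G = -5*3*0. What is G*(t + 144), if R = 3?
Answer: 0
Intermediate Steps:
G = 0 (G = -15*0 = 0)
Z(I, k) = 3*k
t = -198 (t = -33*6 = -11*18 = -198)
G*(t + 144) = 0*(-198 + 144) = 0*(-54) = 0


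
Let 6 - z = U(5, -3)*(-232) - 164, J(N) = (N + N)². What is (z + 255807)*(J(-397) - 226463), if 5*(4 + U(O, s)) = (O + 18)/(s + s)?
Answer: 1544415845191/15 ≈ 1.0296e+11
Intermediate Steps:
J(N) = 4*N² (J(N) = (2*N)² = 4*N²)
U(O, s) = -4 + (18 + O)/(10*s) (U(O, s) = -4 + ((O + 18)/(s + s))/5 = -4 + ((18 + O)/((2*s)))/5 = -4 + ((18 + O)*(1/(2*s)))/5 = -4 + ((18 + O)/(2*s))/5 = -4 + (18 + O)/(10*s))
z = -14038/15 (z = 6 - (((⅒)*(18 + 5 - 40*(-3))/(-3))*(-232) - 164) = 6 - (((⅒)*(-⅓)*(18 + 5 + 120))*(-232) - 164) = 6 - (((⅒)*(-⅓)*143)*(-232) - 164) = 6 - (-143/30*(-232) - 164) = 6 - (16588/15 - 164) = 6 - 1*14128/15 = 6 - 14128/15 = -14038/15 ≈ -935.87)
(z + 255807)*(J(-397) - 226463) = (-14038/15 + 255807)*(4*(-397)² - 226463) = 3823067*(4*157609 - 226463)/15 = 3823067*(630436 - 226463)/15 = (3823067/15)*403973 = 1544415845191/15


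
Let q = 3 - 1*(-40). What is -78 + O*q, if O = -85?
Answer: -3733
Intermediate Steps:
q = 43 (q = 3 + 40 = 43)
-78 + O*q = -78 - 85*43 = -78 - 3655 = -3733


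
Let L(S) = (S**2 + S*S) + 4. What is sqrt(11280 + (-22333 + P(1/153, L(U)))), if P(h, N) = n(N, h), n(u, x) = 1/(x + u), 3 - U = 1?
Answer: 4*I*sqrt(2331176881)/1837 ≈ 105.13*I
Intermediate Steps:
U = 2 (U = 3 - 1*1 = 3 - 1 = 2)
L(S) = 4 + 2*S**2 (L(S) = (S**2 + S**2) + 4 = 2*S**2 + 4 = 4 + 2*S**2)
n(u, x) = 1/(u + x)
P(h, N) = 1/(N + h)
sqrt(11280 + (-22333 + P(1/153, L(U)))) = sqrt(11280 + (-22333 + 1/((4 + 2*2**2) + 1/153))) = sqrt(11280 + (-22333 + 1/((4 + 2*4) + 1/153))) = sqrt(11280 + (-22333 + 1/((4 + 8) + 1/153))) = sqrt(11280 + (-22333 + 1/(12 + 1/153))) = sqrt(11280 + (-22333 + 1/(1837/153))) = sqrt(11280 + (-22333 + 153/1837)) = sqrt(11280 - 41025568/1837) = sqrt(-20304208/1837) = 4*I*sqrt(2331176881)/1837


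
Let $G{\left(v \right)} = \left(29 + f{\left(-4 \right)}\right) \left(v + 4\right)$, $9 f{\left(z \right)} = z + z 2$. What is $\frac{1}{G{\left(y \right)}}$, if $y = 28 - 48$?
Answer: $- \frac{3}{1328} \approx -0.002259$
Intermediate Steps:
$y = -20$
$f{\left(z \right)} = \frac{z}{3}$ ($f{\left(z \right)} = \frac{z + z 2}{9} = \frac{z + 2 z}{9} = \frac{3 z}{9} = \frac{z}{3}$)
$G{\left(v \right)} = \frac{332}{3} + \frac{83 v}{3}$ ($G{\left(v \right)} = \left(29 + \frac{1}{3} \left(-4\right)\right) \left(v + 4\right) = \left(29 - \frac{4}{3}\right) \left(4 + v\right) = \frac{83 \left(4 + v\right)}{3} = \frac{332}{3} + \frac{83 v}{3}$)
$\frac{1}{G{\left(y \right)}} = \frac{1}{\frac{332}{3} + \frac{83}{3} \left(-20\right)} = \frac{1}{\frac{332}{3} - \frac{1660}{3}} = \frac{1}{- \frac{1328}{3}} = - \frac{3}{1328}$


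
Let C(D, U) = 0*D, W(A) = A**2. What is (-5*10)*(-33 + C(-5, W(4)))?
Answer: 1650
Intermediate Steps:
C(D, U) = 0
(-5*10)*(-33 + C(-5, W(4))) = (-5*10)*(-33 + 0) = -50*(-33) = 1650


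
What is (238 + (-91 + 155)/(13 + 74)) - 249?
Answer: -893/87 ≈ -10.264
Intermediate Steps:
(238 + (-91 + 155)/(13 + 74)) - 249 = (238 + 64/87) - 249 = 20770/87 - 249 = -893/87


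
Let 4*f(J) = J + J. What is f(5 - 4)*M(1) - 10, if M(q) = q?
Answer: -19/2 ≈ -9.5000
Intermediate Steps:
f(J) = J/2 (f(J) = (J + J)/4 = (2*J)/4 = J/2)
f(5 - 4)*M(1) - 10 = ((5 - 4)/2)*1 - 10 = ((½)*1)*1 - 10 = (½)*1 - 10 = ½ - 10 = -19/2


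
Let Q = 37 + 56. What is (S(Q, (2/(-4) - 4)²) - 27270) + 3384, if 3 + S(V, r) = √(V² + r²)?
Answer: -23889 + 3*√16105/4 ≈ -23794.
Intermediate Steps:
Q = 93
S(V, r) = -3 + √(V² + r²)
(S(Q, (2/(-4) - 4)²) - 27270) + 3384 = ((-3 + √(93² + ((2/(-4) - 4)²)²)) - 27270) + 3384 = ((-3 + √(8649 + ((2*(-¼) - 4)²)²)) - 27270) + 3384 = ((-3 + √(8649 + ((-½ - 4)²)²)) - 27270) + 3384 = ((-3 + √(8649 + ((-9/2)²)²)) - 27270) + 3384 = ((-3 + √(8649 + (81/4)²)) - 27270) + 3384 = ((-3 + √(8649 + 6561/16)) - 27270) + 3384 = ((-3 + √(144945/16)) - 27270) + 3384 = ((-3 + 3*√16105/4) - 27270) + 3384 = (-27273 + 3*√16105/4) + 3384 = -23889 + 3*√16105/4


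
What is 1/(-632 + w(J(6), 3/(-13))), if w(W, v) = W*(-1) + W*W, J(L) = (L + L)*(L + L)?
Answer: 1/19960 ≈ 5.0100e-5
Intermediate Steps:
J(L) = 4*L² (J(L) = (2*L)*(2*L) = 4*L²)
w(W, v) = W² - W (w(W, v) = -W + W² = W² - W)
1/(-632 + w(J(6), 3/(-13))) = 1/(-632 + (4*6²)*(-1 + 4*6²)) = 1/(-632 + (4*36)*(-1 + 4*36)) = 1/(-632 + 144*(-1 + 144)) = 1/(-632 + 144*143) = 1/(-632 + 20592) = 1/19960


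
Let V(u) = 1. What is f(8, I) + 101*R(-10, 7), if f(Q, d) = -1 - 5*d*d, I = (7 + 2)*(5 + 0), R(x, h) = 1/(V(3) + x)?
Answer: -91235/9 ≈ -10137.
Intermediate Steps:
R(x, h) = 1/(1 + x)
I = 45 (I = 9*5 = 45)
f(Q, d) = -1 - 5*d²
f(8, I) + 101*R(-10, 7) = (-1 - 5*45²) + 101/(1 - 10) = (-1 - 5*2025) + 101/(-9) = (-1 - 10125) + 101*(-⅑) = -10126 - 101/9 = -91235/9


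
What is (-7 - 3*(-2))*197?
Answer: -197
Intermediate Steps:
(-7 - 3*(-2))*197 = (-7 + 6)*197 = -1*197 = -197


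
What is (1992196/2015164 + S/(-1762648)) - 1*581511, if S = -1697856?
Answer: -64547954910728800/111000774821 ≈ -5.8151e+5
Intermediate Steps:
(1992196/2015164 + S/(-1762648)) - 1*581511 = (1992196/2015164 - 1697856/(-1762648)) - 1*581511 = (1992196*(1/2015164) - 1697856*(-1/1762648)) - 581511 = (498049/503791 + 212232/220331) - 581511 = 216656205731/111000774821 - 581511 = -64547954910728800/111000774821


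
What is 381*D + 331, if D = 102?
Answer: 39193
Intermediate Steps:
381*D + 331 = 381*102 + 331 = 38862 + 331 = 39193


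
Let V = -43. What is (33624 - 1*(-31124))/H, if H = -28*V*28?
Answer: 16187/8428 ≈ 1.9206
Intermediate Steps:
H = 33712 (H = -28*(-43)*28 = 1204*28 = 33712)
(33624 - 1*(-31124))/H = (33624 - 1*(-31124))/33712 = (33624 + 31124)*(1/33712) = 64748*(1/33712) = 16187/8428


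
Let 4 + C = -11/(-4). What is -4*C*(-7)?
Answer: -35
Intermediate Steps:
C = -5/4 (C = -4 - 11/(-4) = -4 - 11*(-1/4) = -4 + 11/4 = -5/4 ≈ -1.2500)
-4*C*(-7) = -4*(-5/4)*(-7) = 5*(-7) = -35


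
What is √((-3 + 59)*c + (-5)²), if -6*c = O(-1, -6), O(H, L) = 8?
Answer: I*√447/3 ≈ 7.0475*I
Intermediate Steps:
c = -4/3 (c = -⅙*8 = -4/3 ≈ -1.3333)
√((-3 + 59)*c + (-5)²) = √((-3 + 59)*(-4/3) + (-5)²) = √(56*(-4/3) + 25) = √(-224/3 + 25) = √(-149/3) = I*√447/3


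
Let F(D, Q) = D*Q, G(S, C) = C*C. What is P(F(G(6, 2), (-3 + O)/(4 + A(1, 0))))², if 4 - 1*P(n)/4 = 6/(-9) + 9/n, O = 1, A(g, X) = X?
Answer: 12100/9 ≈ 1344.4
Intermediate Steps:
G(S, C) = C²
P(n) = 56/3 - 36/n (P(n) = 16 - 4*(6/(-9) + 9/n) = 16 - 4*(6*(-⅑) + 9/n) = 16 - 4*(-⅔ + 9/n) = 16 + (8/3 - 36/n) = 56/3 - 36/n)
P(F(G(6, 2), (-3 + O)/(4 + A(1, 0))))² = (56/3 - 36*(4 + 0)/(4*(-3 + 1)))² = (56/3 - 36/(4*(-2/4)))² = (56/3 - 36/(4*(-2*¼)))² = (56/3 - 36/(4*(-½)))² = (56/3 - 36/(-2))² = (56/3 - 36*(-½))² = (56/3 + 18)² = (110/3)² = 12100/9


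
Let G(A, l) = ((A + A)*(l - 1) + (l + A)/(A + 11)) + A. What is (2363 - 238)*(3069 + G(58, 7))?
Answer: 560685500/69 ≈ 8.1259e+6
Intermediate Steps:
G(A, l) = A + (A + l)/(11 + A) + 2*A*(-1 + l) (G(A, l) = ((2*A)*(-1 + l) + (A + l)/(11 + A)) + A = (2*A*(-1 + l) + (A + l)/(11 + A)) + A = ((A + l)/(11 + A) + 2*A*(-1 + l)) + A = A + (A + l)/(11 + A) + 2*A*(-1 + l))
(2363 - 238)*(3069 + G(58, 7)) = (2363 - 238)*(3069 + (7 - 1*58² - 10*58 + 2*7*58² + 22*58*7)/(11 + 58)) = 2125*(3069 + (7 - 1*3364 - 580 + 2*7*3364 + 8932)/69) = 2125*(3069 + (7 - 3364 - 580 + 47096 + 8932)/69) = 2125*(3069 + (1/69)*52091) = 2125*(3069 + 52091/69) = 2125*(263852/69) = 560685500/69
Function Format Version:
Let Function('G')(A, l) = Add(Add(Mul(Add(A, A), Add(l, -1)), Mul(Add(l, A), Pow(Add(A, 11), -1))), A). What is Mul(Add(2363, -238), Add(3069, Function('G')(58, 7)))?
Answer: Rational(560685500, 69) ≈ 8.1259e+6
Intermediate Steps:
Function('G')(A, l) = Add(A, Mul(Pow(Add(11, A), -1), Add(A, l)), Mul(2, A, Add(-1, l))) (Function('G')(A, l) = Add(Add(Mul(Mul(2, A), Add(-1, l)), Mul(Add(A, l), Pow(Add(11, A), -1))), A) = Add(Add(Mul(2, A, Add(-1, l)), Mul(Pow(Add(11, A), -1), Add(A, l))), A) = Add(Add(Mul(Pow(Add(11, A), -1), Add(A, l)), Mul(2, A, Add(-1, l))), A) = Add(A, Mul(Pow(Add(11, A), -1), Add(A, l)), Mul(2, A, Add(-1, l))))
Mul(Add(2363, -238), Add(3069, Function('G')(58, 7))) = Mul(Add(2363, -238), Add(3069, Mul(Pow(Add(11, 58), -1), Add(7, Mul(-1, Pow(58, 2)), Mul(-10, 58), Mul(2, 7, Pow(58, 2)), Mul(22, 58, 7))))) = Mul(2125, Add(3069, Mul(Pow(69, -1), Add(7, Mul(-1, 3364), -580, Mul(2, 7, 3364), 8932)))) = Mul(2125, Add(3069, Mul(Rational(1, 69), Add(7, -3364, -580, 47096, 8932)))) = Mul(2125, Add(3069, Mul(Rational(1, 69), 52091))) = Mul(2125, Add(3069, Rational(52091, 69))) = Mul(2125, Rational(263852, 69)) = Rational(560685500, 69)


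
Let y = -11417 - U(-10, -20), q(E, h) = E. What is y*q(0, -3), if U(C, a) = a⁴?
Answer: 0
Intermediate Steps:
y = -171417 (y = -11417 - 1*(-20)⁴ = -11417 - 1*160000 = -11417 - 160000 = -171417)
y*q(0, -3) = -171417*0 = 0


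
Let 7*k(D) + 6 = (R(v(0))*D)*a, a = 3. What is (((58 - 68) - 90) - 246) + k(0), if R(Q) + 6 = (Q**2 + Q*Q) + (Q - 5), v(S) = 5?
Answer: -2428/7 ≈ -346.86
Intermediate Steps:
R(Q) = -11 + Q + 2*Q**2 (R(Q) = -6 + ((Q**2 + Q*Q) + (Q - 5)) = -6 + ((Q**2 + Q**2) + (-5 + Q)) = -6 + (2*Q**2 + (-5 + Q)) = -6 + (-5 + Q + 2*Q**2) = -11 + Q + 2*Q**2)
k(D) = -6/7 + 132*D/7 (k(D) = -6/7 + (((-11 + 5 + 2*5**2)*D)*3)/7 = -6/7 + (((-11 + 5 + 2*25)*D)*3)/7 = -6/7 + (((-11 + 5 + 50)*D)*3)/7 = -6/7 + ((44*D)*3)/7 = -6/7 + (132*D)/7 = -6/7 + 132*D/7)
(((58 - 68) - 90) - 246) + k(0) = (((58 - 68) - 90) - 246) + (-6/7 + (132/7)*0) = ((-10 - 90) - 246) + (-6/7 + 0) = (-100 - 246) - 6/7 = -346 - 6/7 = -2428/7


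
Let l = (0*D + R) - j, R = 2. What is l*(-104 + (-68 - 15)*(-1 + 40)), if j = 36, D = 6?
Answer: 113594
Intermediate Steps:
l = -34 (l = (0*6 + 2) - 1*36 = (0 + 2) - 36 = 2 - 36 = -34)
l*(-104 + (-68 - 15)*(-1 + 40)) = -34*(-104 + (-68 - 15)*(-1 + 40)) = -34*(-104 - 83*39) = -34*(-104 - 3237) = -34*(-3341) = 113594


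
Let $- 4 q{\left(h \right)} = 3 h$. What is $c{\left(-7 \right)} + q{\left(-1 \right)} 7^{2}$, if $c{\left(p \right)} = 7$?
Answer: $\frac{175}{4} \approx 43.75$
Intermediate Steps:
$q{\left(h \right)} = - \frac{3 h}{4}$
$c{\left(-7 \right)} + q{\left(-1 \right)} 7^{2} = 7 + \left(- \frac{3}{4}\right) \left(-1\right) 7^{2} = 7 + \frac{3}{4} \cdot 49 = 7 + \frac{147}{4} = \frac{175}{4}$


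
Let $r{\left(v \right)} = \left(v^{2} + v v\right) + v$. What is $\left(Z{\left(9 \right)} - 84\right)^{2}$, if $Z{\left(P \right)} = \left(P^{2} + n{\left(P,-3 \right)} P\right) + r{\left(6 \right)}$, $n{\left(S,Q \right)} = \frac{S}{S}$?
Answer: $7056$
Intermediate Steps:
$n{\left(S,Q \right)} = 1$
$r{\left(v \right)} = v + 2 v^{2}$ ($r{\left(v \right)} = \left(v^{2} + v^{2}\right) + v = 2 v^{2} + v = v + 2 v^{2}$)
$Z{\left(P \right)} = 78 + P + P^{2}$ ($Z{\left(P \right)} = \left(P^{2} + 1 P\right) + 6 \left(1 + 2 \cdot 6\right) = \left(P^{2} + P\right) + 6 \left(1 + 12\right) = \left(P + P^{2}\right) + 6 \cdot 13 = \left(P + P^{2}\right) + 78 = 78 + P + P^{2}$)
$\left(Z{\left(9 \right)} - 84\right)^{2} = \left(\left(78 + 9 + 9^{2}\right) - 84\right)^{2} = \left(\left(78 + 9 + 81\right) - 84\right)^{2} = \left(168 - 84\right)^{2} = 84^{2} = 7056$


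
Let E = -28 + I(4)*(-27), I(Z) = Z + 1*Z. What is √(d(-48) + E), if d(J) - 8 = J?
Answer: 2*I*√71 ≈ 16.852*I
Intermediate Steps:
I(Z) = 2*Z (I(Z) = Z + Z = 2*Z)
E = -244 (E = -28 + (2*4)*(-27) = -28 + 8*(-27) = -28 - 216 = -244)
d(J) = 8 + J
√(d(-48) + E) = √((8 - 48) - 244) = √(-40 - 244) = √(-284) = 2*I*√71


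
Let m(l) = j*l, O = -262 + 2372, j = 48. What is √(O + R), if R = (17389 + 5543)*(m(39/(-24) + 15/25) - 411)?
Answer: I*√263779910/5 ≈ 3248.3*I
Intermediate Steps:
O = 2110
m(l) = 48*l
R = -52766532/5 (R = (17389 + 5543)*(48*(39/(-24) + 15/25) - 411) = 22932*(48*(39*(-1/24) + 15*(1/25)) - 411) = 22932*(48*(-13/8 + ⅗) - 411) = 22932*(48*(-41/40) - 411) = 22932*(-246/5 - 411) = 22932*(-2301/5) = -52766532/5 ≈ -1.0553e+7)
√(O + R) = √(2110 - 52766532/5) = √(-52755982/5) = I*√263779910/5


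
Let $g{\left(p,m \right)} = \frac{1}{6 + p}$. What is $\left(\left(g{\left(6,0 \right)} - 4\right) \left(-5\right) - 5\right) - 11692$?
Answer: $- \frac{140129}{12} \approx -11677.0$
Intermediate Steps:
$\left(\left(g{\left(6,0 \right)} - 4\right) \left(-5\right) - 5\right) - 11692 = \left(\left(\frac{1}{6 + 6} - 4\right) \left(-5\right) - 5\right) - 11692 = \left(\left(\frac{1}{12} - 4\right) \left(-5\right) - 5\right) - 11692 = \left(\left(- \frac{47}{12}\right) \left(-5\right) - 5\right) - 11692 = \left(\frac{235}{12} - 5\right) - 11692 = \frac{175}{12} - 11692 = - \frac{140129}{12}$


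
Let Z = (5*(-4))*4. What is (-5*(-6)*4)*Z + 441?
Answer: -9159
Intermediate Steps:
Z = -80 (Z = -20*4 = -80)
(-5*(-6)*4)*Z + 441 = (-5*(-6)*4)*(-80) + 441 = (30*4)*(-80) + 441 = 120*(-80) + 441 = -9600 + 441 = -9159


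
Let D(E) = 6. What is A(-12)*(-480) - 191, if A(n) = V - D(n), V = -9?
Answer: 7009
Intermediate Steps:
A(n) = -15 (A(n) = -9 - 1*6 = -9 - 6 = -15)
A(-12)*(-480) - 191 = -15*(-480) - 191 = 7200 - 191 = 7009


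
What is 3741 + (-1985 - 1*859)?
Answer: 897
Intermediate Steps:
3741 + (-1985 - 1*859) = 3741 + (-1985 - 859) = 3741 - 2844 = 897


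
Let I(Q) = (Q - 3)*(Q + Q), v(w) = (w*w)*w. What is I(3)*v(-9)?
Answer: 0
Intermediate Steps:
v(w) = w³ (v(w) = w²*w = w³)
I(Q) = 2*Q*(-3 + Q) (I(Q) = (-3 + Q)*(2*Q) = 2*Q*(-3 + Q))
I(3)*v(-9) = (2*3*(-3 + 3))*(-9)³ = (2*3*0)*(-729) = 0*(-729) = 0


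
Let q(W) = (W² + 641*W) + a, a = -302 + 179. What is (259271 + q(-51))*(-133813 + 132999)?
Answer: -186453212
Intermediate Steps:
a = -123
q(W) = -123 + W² + 641*W (q(W) = (W² + 641*W) - 123 = -123 + W² + 641*W)
(259271 + q(-51))*(-133813 + 132999) = (259271 + (-123 + (-51)² + 641*(-51)))*(-133813 + 132999) = (259271 + (-123 + 2601 - 32691))*(-814) = (259271 - 30213)*(-814) = 229058*(-814) = -186453212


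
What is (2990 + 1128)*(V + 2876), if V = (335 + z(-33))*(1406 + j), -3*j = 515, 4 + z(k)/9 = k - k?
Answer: 4594967350/3 ≈ 1.5317e+9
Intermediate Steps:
z(k) = -36 (z(k) = -36 + 9*(k - k) = -36 + 9*0 = -36 + 0 = -36)
j = -515/3 (j = -1/3*515 = -515/3 ≈ -171.67)
V = 1107197/3 (V = (335 - 36)*(1406 - 515/3) = 299*(3703/3) = 1107197/3 ≈ 3.6907e+5)
(2990 + 1128)*(V + 2876) = (2990 + 1128)*(1107197/3 + 2876) = 4118*(1115825/3) = 4594967350/3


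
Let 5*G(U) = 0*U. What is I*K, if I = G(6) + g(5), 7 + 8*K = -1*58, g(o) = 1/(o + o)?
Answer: -13/16 ≈ -0.81250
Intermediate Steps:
g(o) = 1/(2*o)
G(U) = 0 (G(U) = (0*U)/5 = (⅕)*0 = 0)
K = -65/8 (K = -7/8 + (-1*58)/8 = -7/8 + (⅛)*(-58) = -7/8 - 29/4 = -65/8 ≈ -8.1250)
I = ⅒ (I = 0 + (½)/5 = 0 + (½)*(⅕) = 0 + ⅒ = ⅒ ≈ 0.10000)
I*K = (⅒)*(-65/8) = -13/16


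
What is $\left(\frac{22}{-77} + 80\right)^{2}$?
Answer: $\frac{311364}{49} \approx 6354.4$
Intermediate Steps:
$\left(\frac{22}{-77} + 80\right)^{2} = \left(22 \left(- \frac{1}{77}\right) + 80\right)^{2} = \left(- \frac{2}{7} + 80\right)^{2} = \left(\frac{558}{7}\right)^{2} = \frac{311364}{49}$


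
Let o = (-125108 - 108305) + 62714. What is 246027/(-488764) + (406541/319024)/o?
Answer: -3349527544150319/6654164790527216 ≈ -0.50337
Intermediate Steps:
o = -170699 (o = -233413 + 62714 = -170699)
246027/(-488764) + (406541/319024)/o = 246027/(-488764) + (406541/319024)/(-170699) = 246027*(-1/488764) + (406541*(1/319024))*(-1/170699) = -246027/488764 + (406541/319024)*(-1/170699) = -246027/488764 - 406541/54457077776 = -3349527544150319/6654164790527216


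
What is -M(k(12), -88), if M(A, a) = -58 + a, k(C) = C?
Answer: 146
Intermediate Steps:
-M(k(12), -88) = -(-58 - 88) = -1*(-146) = 146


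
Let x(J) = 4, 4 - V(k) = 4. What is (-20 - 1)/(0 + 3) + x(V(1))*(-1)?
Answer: -11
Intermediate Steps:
V(k) = 0 (V(k) = 4 - 1*4 = 4 - 4 = 0)
(-20 - 1)/(0 + 3) + x(V(1))*(-1) = (-20 - 1)/(0 + 3) + 4*(-1) = -21/3 - 4 = -21*⅓ - 4 = -7 - 4 = -11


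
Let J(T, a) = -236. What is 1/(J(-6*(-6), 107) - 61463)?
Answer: -1/61699 ≈ -1.6208e-5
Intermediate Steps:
1/(J(-6*(-6), 107) - 61463) = 1/(-236 - 61463) = 1/(-61699) = -1/61699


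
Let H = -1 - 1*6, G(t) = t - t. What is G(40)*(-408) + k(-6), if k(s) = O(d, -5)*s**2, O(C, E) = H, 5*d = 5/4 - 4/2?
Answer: -252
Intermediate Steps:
G(t) = 0
d = -3/20 (d = (5/4 - 4/2)/5 = (5*(1/4) - 4*1/2)/5 = (5/4 - 2)/5 = (1/5)*(-3/4) = -3/20 ≈ -0.15000)
H = -7 (H = -1 - 6 = -7)
O(C, E) = -7
k(s) = -7*s**2
G(40)*(-408) + k(-6) = 0*(-408) - 7*(-6)**2 = 0 - 7*36 = 0 - 252 = -252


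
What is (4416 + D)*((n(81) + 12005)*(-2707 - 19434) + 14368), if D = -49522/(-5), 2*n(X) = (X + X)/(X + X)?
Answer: -3806353835163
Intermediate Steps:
n(X) = 1/2 (n(X) = ((X + X)/(X + X))/2 = ((2*X)/((2*X)))/2 = ((2*X)*(1/(2*X)))/2 = (1/2)*1 = 1/2)
D = 49522/5 (D = -49522*(-1/5) = 49522/5 ≈ 9904.4)
(4416 + D)*((n(81) + 12005)*(-2707 - 19434) + 14368) = (4416 + 49522/5)*((1/2 + 12005)*(-2707 - 19434) + 14368) = 71602*((24011/2)*(-22141) + 14368)/5 = 71602*(-531627551/2 + 14368)/5 = (71602/5)*(-531598815/2) = -3806353835163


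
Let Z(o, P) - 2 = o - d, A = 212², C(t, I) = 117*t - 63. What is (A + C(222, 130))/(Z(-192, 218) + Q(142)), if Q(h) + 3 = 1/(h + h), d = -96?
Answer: -20122820/27547 ≈ -730.49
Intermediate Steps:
C(t, I) = -63 + 117*t
A = 44944
Q(h) = -3 + 1/(2*h) (Q(h) = -3 + 1/(h + h) = -3 + 1/(2*h))
Z(o, P) = 98 + o (Z(o, P) = 2 + (o - 1*(-96)) = 2 + (o + 96) = 2 + (96 + o) = 98 + o)
(A + C(222, 130))/(Z(-192, 218) + Q(142)) = (44944 + (-63 + 117*222))/((98 - 192) + (-3 + (½)/142)) = (44944 + (-63 + 25974))/(-94 + (-3 + (½)*(1/142))) = (44944 + 25911)/(-94 + (-3 + 1/284)) = 70855/(-94 - 851/284) = 70855/(-27547/284) = 70855*(-284/27547) = -20122820/27547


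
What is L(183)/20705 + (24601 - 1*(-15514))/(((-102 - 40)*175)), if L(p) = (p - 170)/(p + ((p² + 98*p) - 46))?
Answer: -12063312649/7472848600 ≈ -1.6143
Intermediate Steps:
L(p) = (-170 + p)/(-46 + p² + 99*p) (L(p) = (-170 + p)/(p + (-46 + p² + 98*p)) = (-170 + p)/(-46 + p² + 99*p))
L(183)/20705 + (24601 - 1*(-15514))/(((-102 - 40)*175)) = ((-170 + 183)/(-46 + 183² + 99*183))/20705 + (24601 - 1*(-15514))/(((-102 - 40)*175)) = (13/(-46 + 33489 + 18117))*(1/20705) + (24601 + 15514)/((-142*175)) = (13/51560)*(1/20705) + 40115/(-24850) = ((1/51560)*13)*(1/20705) + 40115*(-1/24850) = (13/51560)*(1/20705) - 113/70 = 13/1067549800 - 113/70 = -12063312649/7472848600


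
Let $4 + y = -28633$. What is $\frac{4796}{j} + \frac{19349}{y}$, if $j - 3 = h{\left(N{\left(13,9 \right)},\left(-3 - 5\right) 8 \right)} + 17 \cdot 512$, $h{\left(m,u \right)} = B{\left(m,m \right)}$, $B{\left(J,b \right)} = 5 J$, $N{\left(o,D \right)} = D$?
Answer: $- \frac{7999849}{62657756} \approx -0.12768$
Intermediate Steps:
$y = -28637$ ($y = -4 - 28633 = -28637$)
$h{\left(m,u \right)} = 5 m$
$j = 8752$ ($j = 3 + \left(5 \cdot 9 + 17 \cdot 512\right) = 3 + \left(45 + 8704\right) = 3 + 8749 = 8752$)
$\frac{4796}{j} + \frac{19349}{y} = \frac{4796}{8752} + \frac{19349}{-28637} = 4796 \cdot \frac{1}{8752} + 19349 \left(- \frac{1}{28637}\right) = \frac{1199}{2188} - \frac{19349}{28637} = - \frac{7999849}{62657756}$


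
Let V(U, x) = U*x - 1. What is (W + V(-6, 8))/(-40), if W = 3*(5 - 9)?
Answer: 61/40 ≈ 1.5250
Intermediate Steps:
V(U, x) = -1 + U*x
W = -12 (W = 3*(-4) = -12)
(W + V(-6, 8))/(-40) = (-12 + (-1 - 6*8))/(-40) = (-12 + (-1 - 48))*(-1/40) = (-12 - 49)*(-1/40) = -61*(-1/40) = 61/40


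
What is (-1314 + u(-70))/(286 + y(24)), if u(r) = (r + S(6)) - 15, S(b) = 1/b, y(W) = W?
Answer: -8393/1860 ≈ -4.5124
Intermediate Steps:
u(r) = -89/6 + r (u(r) = (r + 1/6) - 15 = (r + ⅙) - 15 = (⅙ + r) - 15 = -89/6 + r)
(-1314 + u(-70))/(286 + y(24)) = (-1314 + (-89/6 - 70))/(286 + 24) = (-1314 - 509/6)/310 = -8393/6*1/310 = -8393/1860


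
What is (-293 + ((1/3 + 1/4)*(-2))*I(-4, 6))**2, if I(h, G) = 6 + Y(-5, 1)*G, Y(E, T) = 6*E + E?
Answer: 3025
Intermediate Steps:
Y(E, T) = 7*E
I(h, G) = 6 - 35*G (I(h, G) = 6 + (7*(-5))*G = 6 - 35*G)
(-293 + ((1/3 + 1/4)*(-2))*I(-4, 6))**2 = (-293 + ((1/3 + 1/4)*(-2))*(6 - 35*6))**2 = (-293 + ((1*(1/3) + 1*(1/4))*(-2))*(6 - 210))**2 = (-293 + ((1/3 + 1/4)*(-2))*(-204))**2 = (-293 + ((7/12)*(-2))*(-204))**2 = (-293 - 7/6*(-204))**2 = (-293 + 238)**2 = (-55)**2 = 3025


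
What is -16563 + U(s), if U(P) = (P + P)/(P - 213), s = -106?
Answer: -5283385/319 ≈ -16562.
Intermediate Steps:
U(P) = 2*P/(-213 + P) (U(P) = (2*P)/(-213 + P) = 2*P/(-213 + P))
-16563 + U(s) = -16563 + 2*(-106)/(-213 - 106) = -16563 + 2*(-106)/(-319) = -16563 + 2*(-106)*(-1/319) = -16563 + 212/319 = -5283385/319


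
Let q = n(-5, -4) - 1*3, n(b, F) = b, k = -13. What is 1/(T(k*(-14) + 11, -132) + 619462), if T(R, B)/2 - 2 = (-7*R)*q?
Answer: 1/641082 ≈ 1.5599e-6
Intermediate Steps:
q = -8 (q = -5 - 1*3 = -5 - 3 = -8)
T(R, B) = 4 + 112*R (T(R, B) = 4 + 2*(-7*R*(-8)) = 4 + 2*(56*R) = 4 + 112*R)
1/(T(k*(-14) + 11, -132) + 619462) = 1/((4 + 112*(-13*(-14) + 11)) + 619462) = 1/((4 + 112*(182 + 11)) + 619462) = 1/((4 + 112*193) + 619462) = 1/((4 + 21616) + 619462) = 1/(21620 + 619462) = 1/641082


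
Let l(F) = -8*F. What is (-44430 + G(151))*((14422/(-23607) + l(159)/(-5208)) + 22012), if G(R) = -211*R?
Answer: -277500913485725/165249 ≈ -1.6793e+9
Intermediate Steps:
(-44430 + G(151))*((14422/(-23607) + l(159)/(-5208)) + 22012) = (-44430 - 211*151)*((14422/(-23607) - 8*159/(-5208)) + 22012) = (-44430 - 31861)*((14422*(-1/23607) - 1272*(-1/5208)) + 22012) = -76291*((-14422/23607 + 53/217) + 22012) = -76291*(-1878403/5122719 + 22012) = -76291*112759412225/5122719 = -277500913485725/165249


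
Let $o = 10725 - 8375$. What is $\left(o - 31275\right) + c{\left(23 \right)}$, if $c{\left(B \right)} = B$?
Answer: $-28902$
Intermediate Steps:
$o = 2350$
$\left(o - 31275\right) + c{\left(23 \right)} = \left(2350 - 31275\right) + 23 = -28925 + 23 = -28902$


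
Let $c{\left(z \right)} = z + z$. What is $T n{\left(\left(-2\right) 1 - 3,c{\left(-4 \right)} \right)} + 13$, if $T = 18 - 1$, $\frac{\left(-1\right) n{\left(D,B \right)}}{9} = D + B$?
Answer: $2002$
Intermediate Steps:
$c{\left(z \right)} = 2 z$
$n{\left(D,B \right)} = - 9 B - 9 D$ ($n{\left(D,B \right)} = - 9 \left(D + B\right) = - 9 \left(B + D\right) = - 9 B - 9 D$)
$T = 17$
$T n{\left(\left(-2\right) 1 - 3,c{\left(-4 \right)} \right)} + 13 = 17 \left(- 9 \cdot 2 \left(-4\right) - 9 \left(\left(-2\right) 1 - 3\right)\right) + 13 = 17 \left(\left(-9\right) \left(-8\right) - 9 \left(-2 - 3\right)\right) + 13 = 17 \left(72 - -45\right) + 13 = 17 \left(72 + 45\right) + 13 = 17 \cdot 117 + 13 = 1989 + 13 = 2002$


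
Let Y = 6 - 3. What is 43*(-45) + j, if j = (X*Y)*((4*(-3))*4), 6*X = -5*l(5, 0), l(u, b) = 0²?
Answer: -1935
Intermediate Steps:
l(u, b) = 0
X = 0 (X = (-5*0)/6 = (⅙)*0 = 0)
Y = 3
j = 0 (j = (0*3)*((4*(-3))*4) = 0*(-12*4) = 0*(-48) = 0)
43*(-45) + j = 43*(-45) + 0 = -1935 + 0 = -1935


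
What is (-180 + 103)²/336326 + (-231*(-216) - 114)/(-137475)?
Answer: -5309297219/15412138950 ≈ -0.34449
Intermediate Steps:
(-180 + 103)²/336326 + (-231*(-216) - 114)/(-137475) = (-77)²*(1/336326) + (49896 - 114)*(-1/137475) = 5929*(1/336326) + 49782*(-1/137475) = 5929/336326 - 16594/45825 = -5309297219/15412138950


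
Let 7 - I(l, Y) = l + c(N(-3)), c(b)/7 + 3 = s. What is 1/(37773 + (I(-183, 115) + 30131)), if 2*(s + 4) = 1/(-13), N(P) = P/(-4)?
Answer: 26/1771725 ≈ 1.4675e-5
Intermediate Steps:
N(P) = -P/4 (N(P) = P*(-1/4) = -P/4)
s = -105/26 (s = -4 + (1/2)/(-13) = -4 + (1/2)*(-1/13) = -4 - 1/26 = -105/26 ≈ -4.0385)
c(b) = -1281/26 (c(b) = -21 + 7*(-105/26) = -21 - 735/26 = -1281/26)
I(l, Y) = 1463/26 - l (I(l, Y) = 7 - (l - 1281/26) = 7 - (-1281/26 + l) = 7 + (1281/26 - l) = 1463/26 - l)
1/(37773 + (I(-183, 115) + 30131)) = 1/(37773 + ((1463/26 - 1*(-183)) + 30131)) = 1/(37773 + ((1463/26 + 183) + 30131)) = 1/(37773 + (6221/26 + 30131)) = 1/(37773 + 789627/26) = 1/(1771725/26) = 26/1771725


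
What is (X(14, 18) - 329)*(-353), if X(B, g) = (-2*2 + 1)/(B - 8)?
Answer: 232627/2 ≈ 1.1631e+5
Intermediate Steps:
X(B, g) = -3/(-8 + B) (X(B, g) = (-4 + 1)/(-8 + B) = -3/(-8 + B))
(X(14, 18) - 329)*(-353) = (-3/(-8 + 14) - 329)*(-353) = (-3/6 - 329)*(-353) = (-3*⅙ - 329)*(-353) = (-½ - 329)*(-353) = -659/2*(-353) = 232627/2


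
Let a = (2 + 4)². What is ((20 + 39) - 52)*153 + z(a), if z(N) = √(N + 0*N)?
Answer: 1077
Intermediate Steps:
a = 36 (a = 6² = 36)
z(N) = √N (z(N) = √(N + 0) = √N)
((20 + 39) - 52)*153 + z(a) = ((20 + 39) - 52)*153 + √36 = (59 - 52)*153 + 6 = 7*153 + 6 = 1071 + 6 = 1077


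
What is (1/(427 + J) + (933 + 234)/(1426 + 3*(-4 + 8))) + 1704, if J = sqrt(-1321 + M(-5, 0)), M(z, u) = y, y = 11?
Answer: 450195111667/264072882 - I*sqrt(1310)/183639 ≈ 1704.8 - 0.00019709*I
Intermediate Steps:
M(z, u) = 11
J = I*sqrt(1310) (J = sqrt(-1321 + 11) = sqrt(-1310) = I*sqrt(1310) ≈ 36.194*I)
(1/(427 + J) + (933 + 234)/(1426 + 3*(-4 + 8))) + 1704 = (1/(427 + I*sqrt(1310)) + (933 + 234)/(1426 + 3*(-4 + 8))) + 1704 = (1/(427 + I*sqrt(1310)) + 1167/(1426 + 3*4)) + 1704 = (1/(427 + I*sqrt(1310)) + 1167/(1426 + 12)) + 1704 = (1/(427 + I*sqrt(1310)) + 1167/1438) + 1704 = (1167/1438 + 1/(427 + I*sqrt(1310))) + 1704 = 2451519/1438 + 1/(427 + I*sqrt(1310))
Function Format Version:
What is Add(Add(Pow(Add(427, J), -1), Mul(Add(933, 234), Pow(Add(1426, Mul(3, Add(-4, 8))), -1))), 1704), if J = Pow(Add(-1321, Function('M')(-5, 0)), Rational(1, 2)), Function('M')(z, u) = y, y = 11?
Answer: Add(Rational(450195111667, 264072882), Mul(Rational(-1, 183639), I, Pow(1310, Rational(1, 2)))) ≈ Add(1704.8, Mul(-0.00019709, I))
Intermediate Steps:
Function('M')(z, u) = 11
J = Mul(I, Pow(1310, Rational(1, 2))) (J = Pow(Add(-1321, 11), Rational(1, 2)) = Pow(-1310, Rational(1, 2)) = Mul(I, Pow(1310, Rational(1, 2))) ≈ Mul(36.194, I))
Add(Add(Pow(Add(427, J), -1), Mul(Add(933, 234), Pow(Add(1426, Mul(3, Add(-4, 8))), -1))), 1704) = Add(Add(Pow(Add(427, Mul(I, Pow(1310, Rational(1, 2)))), -1), Mul(Add(933, 234), Pow(Add(1426, Mul(3, Add(-4, 8))), -1))), 1704) = Add(Add(Pow(Add(427, Mul(I, Pow(1310, Rational(1, 2)))), -1), Mul(1167, Pow(Add(1426, Mul(3, 4)), -1))), 1704) = Add(Add(Pow(Add(427, Mul(I, Pow(1310, Rational(1, 2)))), -1), Mul(1167, Pow(Add(1426, 12), -1))), 1704) = Add(Add(Pow(Add(427, Mul(I, Pow(1310, Rational(1, 2)))), -1), Mul(1167, Pow(1438, -1))), 1704) = Add(Add(Pow(Add(427, Mul(I, Pow(1310, Rational(1, 2)))), -1), Mul(1167, Rational(1, 1438))), 1704) = Add(Add(Pow(Add(427, Mul(I, Pow(1310, Rational(1, 2)))), -1), Rational(1167, 1438)), 1704) = Add(Add(Rational(1167, 1438), Pow(Add(427, Mul(I, Pow(1310, Rational(1, 2)))), -1)), 1704) = Add(Rational(2451519, 1438), Pow(Add(427, Mul(I, Pow(1310, Rational(1, 2)))), -1))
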